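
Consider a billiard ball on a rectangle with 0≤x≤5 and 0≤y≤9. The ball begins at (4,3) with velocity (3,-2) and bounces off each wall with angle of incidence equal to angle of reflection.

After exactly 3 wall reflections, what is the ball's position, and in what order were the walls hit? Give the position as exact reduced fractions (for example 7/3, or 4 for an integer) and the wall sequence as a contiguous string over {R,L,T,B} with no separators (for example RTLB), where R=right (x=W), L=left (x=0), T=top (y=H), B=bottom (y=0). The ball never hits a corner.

Final position: (0,1)
Wall sequence: RBL

1. t=1/3 → R at (5,7/3); v=(-3,-2)
2. t=7/6 → B at (3/2,0); v=(-3,2)
3. t=1/2 → L at (0,1); v=(3,2)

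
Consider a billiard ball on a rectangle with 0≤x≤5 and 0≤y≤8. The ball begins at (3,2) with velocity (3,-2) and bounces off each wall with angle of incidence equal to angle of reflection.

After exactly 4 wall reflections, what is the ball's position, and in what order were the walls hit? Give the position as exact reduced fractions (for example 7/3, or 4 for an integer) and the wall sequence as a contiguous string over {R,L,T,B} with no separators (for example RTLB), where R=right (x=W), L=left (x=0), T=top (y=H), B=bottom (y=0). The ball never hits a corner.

Final position: (5,6)
Wall sequence: RBLR

1. t=2/3 → R at (5,2/3); v=(-3,-2)
2. t=1/3 → B at (4,0); v=(-3,2)
3. t=4/3 → L at (0,8/3); v=(3,2)
4. t=5/3 → R at (5,6); v=(-3,2)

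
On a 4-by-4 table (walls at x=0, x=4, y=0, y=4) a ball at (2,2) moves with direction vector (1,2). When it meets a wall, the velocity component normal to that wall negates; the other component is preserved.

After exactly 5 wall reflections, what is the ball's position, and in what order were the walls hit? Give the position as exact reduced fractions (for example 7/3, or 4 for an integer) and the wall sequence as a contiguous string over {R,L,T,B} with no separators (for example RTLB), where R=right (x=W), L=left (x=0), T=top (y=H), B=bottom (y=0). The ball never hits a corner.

1. t=1 → T at (3,4); v=(1,-2)
2. t=1 → R at (4,2); v=(-1,-2)
3. t=1 → B at (3,0); v=(-1,2)
4. t=2 → T at (1,4); v=(-1,-2)
5. t=1 → L at (0,2); v=(1,-2)

Final position: (0,2)
Wall sequence: TRBTL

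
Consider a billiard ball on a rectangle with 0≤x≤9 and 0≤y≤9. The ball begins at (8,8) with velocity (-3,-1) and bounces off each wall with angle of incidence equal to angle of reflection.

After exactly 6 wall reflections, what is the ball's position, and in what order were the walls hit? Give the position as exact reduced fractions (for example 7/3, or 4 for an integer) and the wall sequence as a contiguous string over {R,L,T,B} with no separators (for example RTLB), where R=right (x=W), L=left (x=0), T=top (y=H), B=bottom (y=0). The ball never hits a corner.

Final position: (0,20/3)
Wall sequence: LRBLRL

1. t=8/3 → L at (0,16/3); v=(3,-1)
2. t=3 → R at (9,7/3); v=(-3,-1)
3. t=7/3 → B at (2,0); v=(-3,1)
4. t=2/3 → L at (0,2/3); v=(3,1)
5. t=3 → R at (9,11/3); v=(-3,1)
6. t=3 → L at (0,20/3); v=(3,1)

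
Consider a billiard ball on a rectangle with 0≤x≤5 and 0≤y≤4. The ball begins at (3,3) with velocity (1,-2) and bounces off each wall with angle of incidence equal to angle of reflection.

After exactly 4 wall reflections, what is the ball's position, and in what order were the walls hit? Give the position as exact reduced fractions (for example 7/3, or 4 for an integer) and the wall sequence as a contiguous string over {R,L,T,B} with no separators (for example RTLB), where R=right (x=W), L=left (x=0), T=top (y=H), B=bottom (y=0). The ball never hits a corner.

1. t=3/2 → B at (9/2,0); v=(1,2)
2. t=1/2 → R at (5,1); v=(-1,2)
3. t=3/2 → T at (7/2,4); v=(-1,-2)
4. t=2 → B at (3/2,0); v=(-1,2)

Final position: (3/2,0)
Wall sequence: BRTB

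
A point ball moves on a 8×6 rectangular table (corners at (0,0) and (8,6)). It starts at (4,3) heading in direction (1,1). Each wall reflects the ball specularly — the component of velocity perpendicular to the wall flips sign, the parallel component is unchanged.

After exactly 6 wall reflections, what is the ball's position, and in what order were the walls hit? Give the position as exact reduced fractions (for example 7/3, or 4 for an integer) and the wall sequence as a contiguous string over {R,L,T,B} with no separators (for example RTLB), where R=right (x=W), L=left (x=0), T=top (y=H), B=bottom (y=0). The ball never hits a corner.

1. t=3 → T at (7,6); v=(1,-1)
2. t=1 → R at (8,5); v=(-1,-1)
3. t=5 → B at (3,0); v=(-1,1)
4. t=3 → L at (0,3); v=(1,1)
5. t=3 → T at (3,6); v=(1,-1)
6. t=5 → R at (8,1); v=(-1,-1)

Final position: (8,1)
Wall sequence: TRBLTR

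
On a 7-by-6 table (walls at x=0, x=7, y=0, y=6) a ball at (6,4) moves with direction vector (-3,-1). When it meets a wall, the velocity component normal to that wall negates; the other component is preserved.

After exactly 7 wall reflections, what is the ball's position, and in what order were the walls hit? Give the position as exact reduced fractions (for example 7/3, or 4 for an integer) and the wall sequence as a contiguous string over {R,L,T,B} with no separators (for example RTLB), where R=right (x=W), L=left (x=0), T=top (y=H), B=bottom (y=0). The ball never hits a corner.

1. t=2 → L at (0,2); v=(3,-1)
2. t=2 → B at (6,0); v=(3,1)
3. t=1/3 → R at (7,1/3); v=(-3,1)
4. t=7/3 → L at (0,8/3); v=(3,1)
5. t=7/3 → R at (7,5); v=(-3,1)
6. t=1 → T at (4,6); v=(-3,-1)
7. t=4/3 → L at (0,14/3); v=(3,-1)

Final position: (0,14/3)
Wall sequence: LBRLRTL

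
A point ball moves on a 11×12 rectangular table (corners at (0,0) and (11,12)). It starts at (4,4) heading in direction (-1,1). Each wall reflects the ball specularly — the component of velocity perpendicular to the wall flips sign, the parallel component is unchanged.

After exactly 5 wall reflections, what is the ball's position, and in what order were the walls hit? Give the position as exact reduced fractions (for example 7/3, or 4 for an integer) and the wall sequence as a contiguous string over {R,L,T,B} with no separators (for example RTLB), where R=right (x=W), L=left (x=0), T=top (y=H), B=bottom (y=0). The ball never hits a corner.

Final position: (0,6)
Wall sequence: LTRBL

1. t=4 → L at (0,8); v=(1,1)
2. t=4 → T at (4,12); v=(1,-1)
3. t=7 → R at (11,5); v=(-1,-1)
4. t=5 → B at (6,0); v=(-1,1)
5. t=6 → L at (0,6); v=(1,1)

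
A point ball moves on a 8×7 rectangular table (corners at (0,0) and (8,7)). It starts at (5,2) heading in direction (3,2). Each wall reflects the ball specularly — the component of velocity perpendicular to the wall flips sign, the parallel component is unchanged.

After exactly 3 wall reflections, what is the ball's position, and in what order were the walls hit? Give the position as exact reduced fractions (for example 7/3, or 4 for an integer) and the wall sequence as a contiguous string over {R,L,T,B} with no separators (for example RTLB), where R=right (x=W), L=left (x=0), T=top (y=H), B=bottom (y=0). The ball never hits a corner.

Final position: (0,14/3)
Wall sequence: RTL

1. t=1 → R at (8,4); v=(-3,2)
2. t=3/2 → T at (7/2,7); v=(-3,-2)
3. t=7/6 → L at (0,14/3); v=(3,-2)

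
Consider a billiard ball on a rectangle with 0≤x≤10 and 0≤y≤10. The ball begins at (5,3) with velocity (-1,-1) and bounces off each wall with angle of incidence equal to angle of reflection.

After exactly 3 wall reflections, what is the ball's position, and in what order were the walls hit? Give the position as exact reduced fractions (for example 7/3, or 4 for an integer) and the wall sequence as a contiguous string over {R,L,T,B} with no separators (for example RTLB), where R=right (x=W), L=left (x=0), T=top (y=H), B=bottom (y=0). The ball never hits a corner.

1. t=3 → B at (2,0); v=(-1,1)
2. t=2 → L at (0,2); v=(1,1)
3. t=8 → T at (8,10); v=(1,-1)

Final position: (8,10)
Wall sequence: BLT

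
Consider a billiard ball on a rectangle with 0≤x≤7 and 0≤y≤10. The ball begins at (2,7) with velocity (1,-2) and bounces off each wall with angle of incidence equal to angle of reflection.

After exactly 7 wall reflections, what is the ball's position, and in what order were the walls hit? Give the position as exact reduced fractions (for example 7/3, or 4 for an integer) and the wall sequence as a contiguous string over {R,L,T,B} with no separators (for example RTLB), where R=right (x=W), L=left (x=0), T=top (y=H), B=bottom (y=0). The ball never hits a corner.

1. t=7/2 → B at (11/2,0); v=(1,2)
2. t=3/2 → R at (7,3); v=(-1,2)
3. t=7/2 → T at (7/2,10); v=(-1,-2)
4. t=7/2 → L at (0,3); v=(1,-2)
5. t=3/2 → B at (3/2,0); v=(1,2)
6. t=5 → T at (13/2,10); v=(1,-2)
7. t=1/2 → R at (7,9); v=(-1,-2)

Final position: (7,9)
Wall sequence: BRTLBTR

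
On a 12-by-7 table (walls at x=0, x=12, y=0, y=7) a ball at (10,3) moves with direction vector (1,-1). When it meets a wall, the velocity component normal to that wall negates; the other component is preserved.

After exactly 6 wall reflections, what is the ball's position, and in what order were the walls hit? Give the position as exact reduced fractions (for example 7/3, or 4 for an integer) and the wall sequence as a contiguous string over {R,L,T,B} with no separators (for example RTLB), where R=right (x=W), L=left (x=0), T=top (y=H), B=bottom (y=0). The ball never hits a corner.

1. t=2 → R at (12,1); v=(-1,-1)
2. t=1 → B at (11,0); v=(-1,1)
3. t=7 → T at (4,7); v=(-1,-1)
4. t=4 → L at (0,3); v=(1,-1)
5. t=3 → B at (3,0); v=(1,1)
6. t=7 → T at (10,7); v=(1,-1)

Final position: (10,7)
Wall sequence: RBTLBT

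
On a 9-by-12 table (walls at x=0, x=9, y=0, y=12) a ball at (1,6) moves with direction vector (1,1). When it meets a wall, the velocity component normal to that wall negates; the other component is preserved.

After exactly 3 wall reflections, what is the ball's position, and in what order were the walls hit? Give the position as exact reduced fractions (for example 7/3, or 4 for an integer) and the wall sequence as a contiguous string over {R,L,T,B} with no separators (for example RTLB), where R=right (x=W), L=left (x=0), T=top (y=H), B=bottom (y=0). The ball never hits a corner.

Final position: (0,1)
Wall sequence: TRL

1. t=6 → T at (7,12); v=(1,-1)
2. t=2 → R at (9,10); v=(-1,-1)
3. t=9 → L at (0,1); v=(1,-1)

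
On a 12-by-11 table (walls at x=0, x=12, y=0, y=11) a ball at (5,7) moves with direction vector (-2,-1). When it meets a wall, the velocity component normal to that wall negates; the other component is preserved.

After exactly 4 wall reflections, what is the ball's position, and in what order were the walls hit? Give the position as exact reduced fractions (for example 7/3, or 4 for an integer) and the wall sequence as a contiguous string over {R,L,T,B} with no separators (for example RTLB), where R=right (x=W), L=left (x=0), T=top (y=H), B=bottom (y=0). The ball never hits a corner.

Final position: (0,15/2)
Wall sequence: LBRL

1. t=5/2 → L at (0,9/2); v=(2,-1)
2. t=9/2 → B at (9,0); v=(2,1)
3. t=3/2 → R at (12,3/2); v=(-2,1)
4. t=6 → L at (0,15/2); v=(2,1)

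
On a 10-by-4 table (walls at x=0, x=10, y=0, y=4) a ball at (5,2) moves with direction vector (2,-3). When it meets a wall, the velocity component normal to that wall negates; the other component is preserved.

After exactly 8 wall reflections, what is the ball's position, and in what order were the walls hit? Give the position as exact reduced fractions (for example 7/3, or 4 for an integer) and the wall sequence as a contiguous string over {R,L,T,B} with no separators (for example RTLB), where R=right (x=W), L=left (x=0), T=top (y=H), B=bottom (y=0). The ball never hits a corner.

Final position: (0,7/2)
Wall sequence: BTRBTBTL

1. t=2/3 → B at (19/3,0); v=(2,3)
2. t=4/3 → T at (9,4); v=(2,-3)
3. t=1/2 → R at (10,5/2); v=(-2,-3)
4. t=5/6 → B at (25/3,0); v=(-2,3)
5. t=4/3 → T at (17/3,4); v=(-2,-3)
6. t=4/3 → B at (3,0); v=(-2,3)
7. t=4/3 → T at (1/3,4); v=(-2,-3)
8. t=1/6 → L at (0,7/2); v=(2,-3)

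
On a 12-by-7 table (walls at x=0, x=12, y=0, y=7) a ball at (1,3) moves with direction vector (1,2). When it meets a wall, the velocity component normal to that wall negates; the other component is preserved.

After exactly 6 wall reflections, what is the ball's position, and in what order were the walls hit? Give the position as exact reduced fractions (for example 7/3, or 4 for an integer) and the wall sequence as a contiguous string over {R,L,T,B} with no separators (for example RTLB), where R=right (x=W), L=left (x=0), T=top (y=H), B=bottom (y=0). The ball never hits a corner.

Final position: (7,7)
Wall sequence: TBTRBT

1. t=2 → T at (3,7); v=(1,-2)
2. t=7/2 → B at (13/2,0); v=(1,2)
3. t=7/2 → T at (10,7); v=(1,-2)
4. t=2 → R at (12,3); v=(-1,-2)
5. t=3/2 → B at (21/2,0); v=(-1,2)
6. t=7/2 → T at (7,7); v=(-1,-2)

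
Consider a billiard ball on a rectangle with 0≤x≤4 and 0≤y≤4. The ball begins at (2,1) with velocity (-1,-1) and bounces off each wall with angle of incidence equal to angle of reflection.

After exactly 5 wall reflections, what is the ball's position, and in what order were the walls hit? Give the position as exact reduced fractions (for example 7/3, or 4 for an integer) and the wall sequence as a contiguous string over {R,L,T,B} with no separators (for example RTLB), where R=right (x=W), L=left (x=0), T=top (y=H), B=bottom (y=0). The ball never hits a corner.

Final position: (1,0)
Wall sequence: BLTRB

1. t=1 → B at (1,0); v=(-1,1)
2. t=1 → L at (0,1); v=(1,1)
3. t=3 → T at (3,4); v=(1,-1)
4. t=1 → R at (4,3); v=(-1,-1)
5. t=3 → B at (1,0); v=(-1,1)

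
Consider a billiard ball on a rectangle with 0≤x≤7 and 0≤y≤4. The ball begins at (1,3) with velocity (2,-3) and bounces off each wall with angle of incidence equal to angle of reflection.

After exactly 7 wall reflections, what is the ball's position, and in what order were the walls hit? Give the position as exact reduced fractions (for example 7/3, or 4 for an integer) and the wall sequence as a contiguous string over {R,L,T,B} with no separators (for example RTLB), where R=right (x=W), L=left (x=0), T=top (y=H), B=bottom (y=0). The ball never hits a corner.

Final position: (0,1/2)
Wall sequence: BTRBTBL

1. t=1 → B at (3,0); v=(2,3)
2. t=4/3 → T at (17/3,4); v=(2,-3)
3. t=2/3 → R at (7,2); v=(-2,-3)
4. t=2/3 → B at (17/3,0); v=(-2,3)
5. t=4/3 → T at (3,4); v=(-2,-3)
6. t=4/3 → B at (1/3,0); v=(-2,3)
7. t=1/6 → L at (0,1/2); v=(2,3)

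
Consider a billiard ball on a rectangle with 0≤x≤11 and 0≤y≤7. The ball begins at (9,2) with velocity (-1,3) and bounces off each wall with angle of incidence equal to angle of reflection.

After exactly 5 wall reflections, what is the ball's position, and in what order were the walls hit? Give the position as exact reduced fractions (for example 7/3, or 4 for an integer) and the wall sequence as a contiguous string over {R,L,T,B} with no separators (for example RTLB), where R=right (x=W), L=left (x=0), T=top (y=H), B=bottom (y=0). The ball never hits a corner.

1. t=5/3 → T at (22/3,7); v=(-1,-3)
2. t=7/3 → B at (5,0); v=(-1,3)
3. t=7/3 → T at (8/3,7); v=(-1,-3)
4. t=7/3 → B at (1/3,0); v=(-1,3)
5. t=1/3 → L at (0,1); v=(1,3)

Final position: (0,1)
Wall sequence: TBTBL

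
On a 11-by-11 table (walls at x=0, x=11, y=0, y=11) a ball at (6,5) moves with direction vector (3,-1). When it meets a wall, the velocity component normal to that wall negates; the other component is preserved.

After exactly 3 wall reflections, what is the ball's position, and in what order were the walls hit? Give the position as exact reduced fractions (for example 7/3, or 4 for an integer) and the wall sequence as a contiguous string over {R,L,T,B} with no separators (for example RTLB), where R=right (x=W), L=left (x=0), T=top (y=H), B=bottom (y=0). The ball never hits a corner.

Final position: (0,1/3)
Wall sequence: RBL

1. t=5/3 → R at (11,10/3); v=(-3,-1)
2. t=10/3 → B at (1,0); v=(-3,1)
3. t=1/3 → L at (0,1/3); v=(3,1)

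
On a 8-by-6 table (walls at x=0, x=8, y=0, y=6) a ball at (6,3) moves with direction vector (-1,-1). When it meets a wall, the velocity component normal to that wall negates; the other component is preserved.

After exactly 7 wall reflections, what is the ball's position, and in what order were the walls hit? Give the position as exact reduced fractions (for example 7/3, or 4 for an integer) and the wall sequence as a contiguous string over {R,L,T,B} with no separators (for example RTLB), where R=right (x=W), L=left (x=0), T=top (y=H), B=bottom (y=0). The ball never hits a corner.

Final position: (0,5)
Wall sequence: BLTRBTL

1. t=3 → B at (3,0); v=(-1,1)
2. t=3 → L at (0,3); v=(1,1)
3. t=3 → T at (3,6); v=(1,-1)
4. t=5 → R at (8,1); v=(-1,-1)
5. t=1 → B at (7,0); v=(-1,1)
6. t=6 → T at (1,6); v=(-1,-1)
7. t=1 → L at (0,5); v=(1,-1)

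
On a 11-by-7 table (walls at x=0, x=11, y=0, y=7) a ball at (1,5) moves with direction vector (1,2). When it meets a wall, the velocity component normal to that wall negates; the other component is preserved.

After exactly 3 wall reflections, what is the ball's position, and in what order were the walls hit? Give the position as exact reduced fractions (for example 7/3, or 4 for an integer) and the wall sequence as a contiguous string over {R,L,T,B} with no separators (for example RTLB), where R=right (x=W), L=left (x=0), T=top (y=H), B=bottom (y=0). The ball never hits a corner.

Final position: (9,7)
Wall sequence: TBT

1. t=1 → T at (2,7); v=(1,-2)
2. t=7/2 → B at (11/2,0); v=(1,2)
3. t=7/2 → T at (9,7); v=(1,-2)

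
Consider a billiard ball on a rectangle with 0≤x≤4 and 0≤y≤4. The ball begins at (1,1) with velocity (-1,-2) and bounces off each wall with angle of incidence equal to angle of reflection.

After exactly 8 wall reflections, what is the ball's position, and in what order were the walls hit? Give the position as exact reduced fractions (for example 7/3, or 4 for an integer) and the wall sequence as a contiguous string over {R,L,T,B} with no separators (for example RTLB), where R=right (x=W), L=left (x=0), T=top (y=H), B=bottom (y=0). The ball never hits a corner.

Final position: (0,1)
Wall sequence: BLTBRTBL

1. t=1/2 → B at (1/2,0); v=(-1,2)
2. t=1/2 → L at (0,1); v=(1,2)
3. t=3/2 → T at (3/2,4); v=(1,-2)
4. t=2 → B at (7/2,0); v=(1,2)
5. t=1/2 → R at (4,1); v=(-1,2)
6. t=3/2 → T at (5/2,4); v=(-1,-2)
7. t=2 → B at (1/2,0); v=(-1,2)
8. t=1/2 → L at (0,1); v=(1,2)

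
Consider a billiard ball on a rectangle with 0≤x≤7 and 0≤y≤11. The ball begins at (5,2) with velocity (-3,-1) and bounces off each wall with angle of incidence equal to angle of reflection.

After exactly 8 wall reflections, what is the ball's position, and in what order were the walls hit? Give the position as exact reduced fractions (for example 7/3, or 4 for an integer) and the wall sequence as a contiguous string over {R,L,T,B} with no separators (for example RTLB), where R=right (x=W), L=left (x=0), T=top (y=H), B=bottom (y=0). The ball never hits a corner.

Final position: (7,32/3)
Wall sequence: LBRLRLTR

1. t=5/3 → L at (0,1/3); v=(3,-1)
2. t=1/3 → B at (1,0); v=(3,1)
3. t=2 → R at (7,2); v=(-3,1)
4. t=7/3 → L at (0,13/3); v=(3,1)
5. t=7/3 → R at (7,20/3); v=(-3,1)
6. t=7/3 → L at (0,9); v=(3,1)
7. t=2 → T at (6,11); v=(3,-1)
8. t=1/3 → R at (7,32/3); v=(-3,-1)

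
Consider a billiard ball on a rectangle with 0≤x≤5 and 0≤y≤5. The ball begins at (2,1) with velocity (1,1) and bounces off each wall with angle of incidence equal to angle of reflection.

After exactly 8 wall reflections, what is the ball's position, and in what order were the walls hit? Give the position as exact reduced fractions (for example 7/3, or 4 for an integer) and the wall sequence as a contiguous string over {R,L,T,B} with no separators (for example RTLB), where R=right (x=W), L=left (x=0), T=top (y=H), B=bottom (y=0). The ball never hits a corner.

Final position: (1,0)
Wall sequence: RTLBRTLB

1. t=3 → R at (5,4); v=(-1,1)
2. t=1 → T at (4,5); v=(-1,-1)
3. t=4 → L at (0,1); v=(1,-1)
4. t=1 → B at (1,0); v=(1,1)
5. t=4 → R at (5,4); v=(-1,1)
6. t=1 → T at (4,5); v=(-1,-1)
7. t=4 → L at (0,1); v=(1,-1)
8. t=1 → B at (1,0); v=(1,1)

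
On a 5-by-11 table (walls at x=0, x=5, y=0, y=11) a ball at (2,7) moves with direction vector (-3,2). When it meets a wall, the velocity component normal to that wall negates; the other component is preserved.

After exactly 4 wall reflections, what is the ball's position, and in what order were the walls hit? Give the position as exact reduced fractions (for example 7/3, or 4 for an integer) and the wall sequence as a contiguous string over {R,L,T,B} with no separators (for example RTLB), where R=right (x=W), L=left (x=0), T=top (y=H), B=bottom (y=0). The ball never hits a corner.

Final position: (0,7)
Wall sequence: LTRL

1. t=2/3 → L at (0,25/3); v=(3,2)
2. t=4/3 → T at (4,11); v=(3,-2)
3. t=1/3 → R at (5,31/3); v=(-3,-2)
4. t=5/3 → L at (0,7); v=(3,-2)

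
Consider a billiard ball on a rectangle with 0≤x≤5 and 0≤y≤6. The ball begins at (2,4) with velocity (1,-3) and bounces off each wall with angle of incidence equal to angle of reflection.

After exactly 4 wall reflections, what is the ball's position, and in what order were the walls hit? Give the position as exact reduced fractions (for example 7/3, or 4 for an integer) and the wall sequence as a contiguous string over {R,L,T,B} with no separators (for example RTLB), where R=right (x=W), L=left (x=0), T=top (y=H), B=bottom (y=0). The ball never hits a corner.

1. t=4/3 → B at (10/3,0); v=(1,3)
2. t=5/3 → R at (5,5); v=(-1,3)
3. t=1/3 → T at (14/3,6); v=(-1,-3)
4. t=2 → B at (8/3,0); v=(-1,3)

Final position: (8/3,0)
Wall sequence: BRTB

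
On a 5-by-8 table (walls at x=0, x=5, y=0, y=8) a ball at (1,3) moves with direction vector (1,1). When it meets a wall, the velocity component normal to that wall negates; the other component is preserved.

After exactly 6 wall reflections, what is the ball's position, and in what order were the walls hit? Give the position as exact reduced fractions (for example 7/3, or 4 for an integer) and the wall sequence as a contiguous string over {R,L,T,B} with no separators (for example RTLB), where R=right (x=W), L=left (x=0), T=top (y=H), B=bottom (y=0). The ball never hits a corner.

1. t=4 → R at (5,7); v=(-1,1)
2. t=1 → T at (4,8); v=(-1,-1)
3. t=4 → L at (0,4); v=(1,-1)
4. t=4 → B at (4,0); v=(1,1)
5. t=1 → R at (5,1); v=(-1,1)
6. t=5 → L at (0,6); v=(1,1)

Final position: (0,6)
Wall sequence: RTLBRL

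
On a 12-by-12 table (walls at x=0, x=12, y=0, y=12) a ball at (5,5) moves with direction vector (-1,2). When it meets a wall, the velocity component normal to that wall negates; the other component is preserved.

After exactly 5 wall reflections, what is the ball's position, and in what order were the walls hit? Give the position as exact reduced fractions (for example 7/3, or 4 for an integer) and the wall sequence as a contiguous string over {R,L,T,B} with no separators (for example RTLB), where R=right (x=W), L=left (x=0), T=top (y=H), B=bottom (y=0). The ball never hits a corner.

Final position: (12,9)
Wall sequence: TLBTR

1. t=7/2 → T at (3/2,12); v=(-1,-2)
2. t=3/2 → L at (0,9); v=(1,-2)
3. t=9/2 → B at (9/2,0); v=(1,2)
4. t=6 → T at (21/2,12); v=(1,-2)
5. t=3/2 → R at (12,9); v=(-1,-2)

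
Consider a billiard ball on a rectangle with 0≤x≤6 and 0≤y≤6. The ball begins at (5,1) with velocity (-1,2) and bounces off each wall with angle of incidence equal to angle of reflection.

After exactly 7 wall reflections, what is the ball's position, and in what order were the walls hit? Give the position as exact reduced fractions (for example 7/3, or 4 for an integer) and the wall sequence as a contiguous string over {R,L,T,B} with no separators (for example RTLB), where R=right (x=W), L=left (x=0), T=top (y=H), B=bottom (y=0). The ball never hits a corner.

1. t=5/2 → T at (5/2,6); v=(-1,-2)
2. t=5/2 → L at (0,1); v=(1,-2)
3. t=1/2 → B at (1/2,0); v=(1,2)
4. t=3 → T at (7/2,6); v=(1,-2)
5. t=5/2 → R at (6,1); v=(-1,-2)
6. t=1/2 → B at (11/2,0); v=(-1,2)
7. t=3 → T at (5/2,6); v=(-1,-2)

Final position: (5/2,6)
Wall sequence: TLBTRBT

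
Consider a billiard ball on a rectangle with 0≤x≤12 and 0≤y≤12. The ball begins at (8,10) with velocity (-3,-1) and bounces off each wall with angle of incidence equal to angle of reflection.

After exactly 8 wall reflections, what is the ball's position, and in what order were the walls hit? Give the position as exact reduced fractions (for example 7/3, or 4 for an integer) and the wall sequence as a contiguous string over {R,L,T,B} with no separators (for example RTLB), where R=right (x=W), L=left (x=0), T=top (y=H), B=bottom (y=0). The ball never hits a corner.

1. t=8/3 → L at (0,22/3); v=(3,-1)
2. t=4 → R at (12,10/3); v=(-3,-1)
3. t=10/3 → B at (2,0); v=(-3,1)
4. t=2/3 → L at (0,2/3); v=(3,1)
5. t=4 → R at (12,14/3); v=(-3,1)
6. t=4 → L at (0,26/3); v=(3,1)
7. t=10/3 → T at (10,12); v=(3,-1)
8. t=2/3 → R at (12,34/3); v=(-3,-1)

Final position: (12,34/3)
Wall sequence: LRBLRLTR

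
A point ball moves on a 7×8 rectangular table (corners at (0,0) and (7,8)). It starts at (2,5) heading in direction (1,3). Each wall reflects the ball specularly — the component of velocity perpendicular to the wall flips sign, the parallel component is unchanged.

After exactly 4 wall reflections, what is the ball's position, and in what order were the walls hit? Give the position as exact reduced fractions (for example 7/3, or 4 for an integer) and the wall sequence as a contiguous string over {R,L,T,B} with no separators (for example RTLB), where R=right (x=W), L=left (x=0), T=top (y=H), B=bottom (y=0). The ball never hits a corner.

1. t=1 → T at (3,8); v=(1,-3)
2. t=8/3 → B at (17/3,0); v=(1,3)
3. t=4/3 → R at (7,4); v=(-1,3)
4. t=4/3 → T at (17/3,8); v=(-1,-3)

Final position: (17/3,8)
Wall sequence: TBRT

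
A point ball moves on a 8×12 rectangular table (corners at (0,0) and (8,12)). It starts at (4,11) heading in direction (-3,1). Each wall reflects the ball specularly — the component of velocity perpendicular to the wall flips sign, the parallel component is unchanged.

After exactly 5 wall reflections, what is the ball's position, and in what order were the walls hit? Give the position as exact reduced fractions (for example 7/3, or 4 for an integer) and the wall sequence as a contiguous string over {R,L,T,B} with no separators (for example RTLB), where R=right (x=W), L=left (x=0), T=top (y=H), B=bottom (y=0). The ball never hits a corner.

Final position: (8,11/3)
Wall sequence: TLRLR

1. t=1 → T at (1,12); v=(-3,-1)
2. t=1/3 → L at (0,35/3); v=(3,-1)
3. t=8/3 → R at (8,9); v=(-3,-1)
4. t=8/3 → L at (0,19/3); v=(3,-1)
5. t=8/3 → R at (8,11/3); v=(-3,-1)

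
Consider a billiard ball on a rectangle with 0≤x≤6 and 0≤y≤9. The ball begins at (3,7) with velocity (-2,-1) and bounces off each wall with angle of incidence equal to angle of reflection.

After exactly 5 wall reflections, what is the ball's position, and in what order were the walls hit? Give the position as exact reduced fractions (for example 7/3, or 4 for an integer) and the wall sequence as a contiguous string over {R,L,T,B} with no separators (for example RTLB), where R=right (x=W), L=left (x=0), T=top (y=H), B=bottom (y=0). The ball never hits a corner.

Final position: (6,7/2)
Wall sequence: LRBLR

1. t=3/2 → L at (0,11/2); v=(2,-1)
2. t=3 → R at (6,5/2); v=(-2,-1)
3. t=5/2 → B at (1,0); v=(-2,1)
4. t=1/2 → L at (0,1/2); v=(2,1)
5. t=3 → R at (6,7/2); v=(-2,1)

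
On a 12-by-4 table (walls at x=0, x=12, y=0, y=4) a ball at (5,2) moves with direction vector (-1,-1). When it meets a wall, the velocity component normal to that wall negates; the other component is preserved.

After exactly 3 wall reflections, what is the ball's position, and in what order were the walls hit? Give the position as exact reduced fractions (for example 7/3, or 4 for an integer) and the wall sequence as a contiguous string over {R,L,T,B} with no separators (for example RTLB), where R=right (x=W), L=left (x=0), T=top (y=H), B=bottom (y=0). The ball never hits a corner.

Final position: (1,4)
Wall sequence: BLT

1. t=2 → B at (3,0); v=(-1,1)
2. t=3 → L at (0,3); v=(1,1)
3. t=1 → T at (1,4); v=(1,-1)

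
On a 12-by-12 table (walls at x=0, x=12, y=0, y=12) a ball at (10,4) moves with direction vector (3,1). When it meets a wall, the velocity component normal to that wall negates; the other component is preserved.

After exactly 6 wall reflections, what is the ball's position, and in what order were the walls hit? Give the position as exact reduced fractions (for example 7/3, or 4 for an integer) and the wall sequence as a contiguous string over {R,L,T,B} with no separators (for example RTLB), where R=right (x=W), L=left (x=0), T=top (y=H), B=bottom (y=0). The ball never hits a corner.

1. t=2/3 → R at (12,14/3); v=(-3,1)
2. t=4 → L at (0,26/3); v=(3,1)
3. t=10/3 → T at (10,12); v=(3,-1)
4. t=2/3 → R at (12,34/3); v=(-3,-1)
5. t=4 → L at (0,22/3); v=(3,-1)
6. t=4 → R at (12,10/3); v=(-3,-1)

Final position: (12,10/3)
Wall sequence: RLTRLR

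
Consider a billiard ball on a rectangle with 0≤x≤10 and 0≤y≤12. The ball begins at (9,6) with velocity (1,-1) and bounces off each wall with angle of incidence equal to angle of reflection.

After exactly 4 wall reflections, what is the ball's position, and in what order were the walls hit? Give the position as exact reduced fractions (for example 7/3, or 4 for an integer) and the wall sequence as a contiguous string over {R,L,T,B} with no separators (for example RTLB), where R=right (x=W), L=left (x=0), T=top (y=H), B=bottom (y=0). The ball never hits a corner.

1. t=1 → R at (10,5); v=(-1,-1)
2. t=5 → B at (5,0); v=(-1,1)
3. t=5 → L at (0,5); v=(1,1)
4. t=7 → T at (7,12); v=(1,-1)

Final position: (7,12)
Wall sequence: RBLT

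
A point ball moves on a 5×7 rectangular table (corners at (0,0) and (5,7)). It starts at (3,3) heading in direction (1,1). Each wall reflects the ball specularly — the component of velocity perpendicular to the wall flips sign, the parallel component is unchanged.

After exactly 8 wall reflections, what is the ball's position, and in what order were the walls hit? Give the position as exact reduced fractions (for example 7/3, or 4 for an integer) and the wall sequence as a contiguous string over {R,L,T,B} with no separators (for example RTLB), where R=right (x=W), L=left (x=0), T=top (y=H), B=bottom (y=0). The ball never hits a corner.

Final position: (5,3)
Wall sequence: RTLBRLTR

1. t=2 → R at (5,5); v=(-1,1)
2. t=2 → T at (3,7); v=(-1,-1)
3. t=3 → L at (0,4); v=(1,-1)
4. t=4 → B at (4,0); v=(1,1)
5. t=1 → R at (5,1); v=(-1,1)
6. t=5 → L at (0,6); v=(1,1)
7. t=1 → T at (1,7); v=(1,-1)
8. t=4 → R at (5,3); v=(-1,-1)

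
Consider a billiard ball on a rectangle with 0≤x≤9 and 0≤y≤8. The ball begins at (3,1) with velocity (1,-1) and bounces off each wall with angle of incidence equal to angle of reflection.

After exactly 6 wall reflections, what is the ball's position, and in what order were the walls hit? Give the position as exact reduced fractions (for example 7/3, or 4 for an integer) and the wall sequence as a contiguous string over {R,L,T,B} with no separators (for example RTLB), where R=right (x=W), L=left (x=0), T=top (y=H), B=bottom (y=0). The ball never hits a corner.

1. t=1 → B at (4,0); v=(1,1)
2. t=5 → R at (9,5); v=(-1,1)
3. t=3 → T at (6,8); v=(-1,-1)
4. t=6 → L at (0,2); v=(1,-1)
5. t=2 → B at (2,0); v=(1,1)
6. t=7 → R at (9,7); v=(-1,1)

Final position: (9,7)
Wall sequence: BRTLBR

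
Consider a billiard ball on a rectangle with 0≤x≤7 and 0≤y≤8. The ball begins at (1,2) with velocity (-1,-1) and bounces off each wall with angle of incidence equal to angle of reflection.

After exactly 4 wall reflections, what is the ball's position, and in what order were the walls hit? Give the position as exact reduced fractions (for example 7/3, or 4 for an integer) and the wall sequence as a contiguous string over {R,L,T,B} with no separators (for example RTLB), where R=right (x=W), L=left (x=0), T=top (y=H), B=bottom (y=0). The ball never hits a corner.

1. t=1 → L at (0,1); v=(1,-1)
2. t=1 → B at (1,0); v=(1,1)
3. t=6 → R at (7,6); v=(-1,1)
4. t=2 → T at (5,8); v=(-1,-1)

Final position: (5,8)
Wall sequence: LBRT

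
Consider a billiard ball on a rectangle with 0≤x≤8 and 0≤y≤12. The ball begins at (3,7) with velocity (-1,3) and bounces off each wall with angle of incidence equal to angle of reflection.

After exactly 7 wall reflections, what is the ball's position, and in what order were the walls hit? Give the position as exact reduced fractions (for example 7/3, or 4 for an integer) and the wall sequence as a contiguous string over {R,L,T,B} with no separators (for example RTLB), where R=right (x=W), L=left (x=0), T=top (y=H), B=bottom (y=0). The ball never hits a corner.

Final position: (4/3,12)
Wall sequence: TLBTRBT

1. t=5/3 → T at (4/3,12); v=(-1,-3)
2. t=4/3 → L at (0,8); v=(1,-3)
3. t=8/3 → B at (8/3,0); v=(1,3)
4. t=4 → T at (20/3,12); v=(1,-3)
5. t=4/3 → R at (8,8); v=(-1,-3)
6. t=8/3 → B at (16/3,0); v=(-1,3)
7. t=4 → T at (4/3,12); v=(-1,-3)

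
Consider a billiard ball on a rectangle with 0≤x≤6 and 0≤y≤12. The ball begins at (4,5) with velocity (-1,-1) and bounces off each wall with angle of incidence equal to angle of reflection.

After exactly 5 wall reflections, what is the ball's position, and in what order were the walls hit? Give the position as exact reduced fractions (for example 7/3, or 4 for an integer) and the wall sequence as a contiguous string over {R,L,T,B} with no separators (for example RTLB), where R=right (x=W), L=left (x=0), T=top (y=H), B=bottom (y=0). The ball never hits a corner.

Final position: (1,12)
Wall sequence: LBRLT

1. t=4 → L at (0,1); v=(1,-1)
2. t=1 → B at (1,0); v=(1,1)
3. t=5 → R at (6,5); v=(-1,1)
4. t=6 → L at (0,11); v=(1,1)
5. t=1 → T at (1,12); v=(1,-1)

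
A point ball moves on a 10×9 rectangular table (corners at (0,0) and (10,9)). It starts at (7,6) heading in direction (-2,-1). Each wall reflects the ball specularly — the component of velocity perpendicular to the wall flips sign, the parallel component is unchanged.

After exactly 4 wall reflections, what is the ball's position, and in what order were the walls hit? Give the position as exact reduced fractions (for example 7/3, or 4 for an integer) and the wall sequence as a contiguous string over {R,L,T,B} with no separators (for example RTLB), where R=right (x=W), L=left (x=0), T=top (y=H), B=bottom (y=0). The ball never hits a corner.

1. t=7/2 → L at (0,5/2); v=(2,-1)
2. t=5/2 → B at (5,0); v=(2,1)
3. t=5/2 → R at (10,5/2); v=(-2,1)
4. t=5 → L at (0,15/2); v=(2,1)

Final position: (0,15/2)
Wall sequence: LBRL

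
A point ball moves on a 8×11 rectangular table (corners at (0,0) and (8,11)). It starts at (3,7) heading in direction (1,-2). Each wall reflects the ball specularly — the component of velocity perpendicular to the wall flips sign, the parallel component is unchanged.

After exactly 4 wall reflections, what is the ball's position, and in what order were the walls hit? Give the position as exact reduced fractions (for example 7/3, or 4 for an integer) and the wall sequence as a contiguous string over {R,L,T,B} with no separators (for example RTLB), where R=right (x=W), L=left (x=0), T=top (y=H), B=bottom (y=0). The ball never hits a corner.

1. t=7/2 → B at (13/2,0); v=(1,2)
2. t=3/2 → R at (8,3); v=(-1,2)
3. t=4 → T at (4,11); v=(-1,-2)
4. t=4 → L at (0,3); v=(1,-2)

Final position: (0,3)
Wall sequence: BRTL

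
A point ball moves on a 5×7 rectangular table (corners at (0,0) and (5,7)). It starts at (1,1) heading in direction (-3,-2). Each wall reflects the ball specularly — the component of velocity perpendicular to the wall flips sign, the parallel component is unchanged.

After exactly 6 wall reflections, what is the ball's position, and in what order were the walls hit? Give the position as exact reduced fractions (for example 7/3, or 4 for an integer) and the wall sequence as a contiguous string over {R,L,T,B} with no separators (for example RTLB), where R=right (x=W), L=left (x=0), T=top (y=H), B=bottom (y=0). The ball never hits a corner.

1. t=1/3 → L at (0,1/3); v=(3,-2)
2. t=1/6 → B at (1/2,0); v=(3,2)
3. t=3/2 → R at (5,3); v=(-3,2)
4. t=5/3 → L at (0,19/3); v=(3,2)
5. t=1/3 → T at (1,7); v=(3,-2)
6. t=4/3 → R at (5,13/3); v=(-3,-2)

Final position: (5,13/3)
Wall sequence: LBRLTR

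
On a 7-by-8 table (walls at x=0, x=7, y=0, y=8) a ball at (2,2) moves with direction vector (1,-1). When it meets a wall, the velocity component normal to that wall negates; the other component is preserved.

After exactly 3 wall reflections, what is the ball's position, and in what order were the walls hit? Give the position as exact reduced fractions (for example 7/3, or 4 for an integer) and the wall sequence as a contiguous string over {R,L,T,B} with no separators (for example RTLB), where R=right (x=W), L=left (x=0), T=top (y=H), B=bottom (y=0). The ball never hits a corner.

Final position: (2,8)
Wall sequence: BRT

1. t=2 → B at (4,0); v=(1,1)
2. t=3 → R at (7,3); v=(-1,1)
3. t=5 → T at (2,8); v=(-1,-1)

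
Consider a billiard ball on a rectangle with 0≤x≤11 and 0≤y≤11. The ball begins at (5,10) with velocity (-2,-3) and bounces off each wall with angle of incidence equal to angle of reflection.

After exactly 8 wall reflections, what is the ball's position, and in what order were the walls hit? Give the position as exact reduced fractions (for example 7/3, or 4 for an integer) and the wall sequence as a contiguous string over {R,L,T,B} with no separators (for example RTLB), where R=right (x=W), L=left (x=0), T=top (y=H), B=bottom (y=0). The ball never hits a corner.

1. t=5/2 → L at (0,5/2); v=(2,-3)
2. t=5/6 → B at (5/3,0); v=(2,3)
3. t=11/3 → T at (9,11); v=(2,-3)
4. t=1 → R at (11,8); v=(-2,-3)
5. t=8/3 → B at (17/3,0); v=(-2,3)
6. t=17/6 → L at (0,17/2); v=(2,3)
7. t=5/6 → T at (5/3,11); v=(2,-3)
8. t=11/3 → B at (9,0); v=(2,3)

Final position: (9,0)
Wall sequence: LBTRBLTB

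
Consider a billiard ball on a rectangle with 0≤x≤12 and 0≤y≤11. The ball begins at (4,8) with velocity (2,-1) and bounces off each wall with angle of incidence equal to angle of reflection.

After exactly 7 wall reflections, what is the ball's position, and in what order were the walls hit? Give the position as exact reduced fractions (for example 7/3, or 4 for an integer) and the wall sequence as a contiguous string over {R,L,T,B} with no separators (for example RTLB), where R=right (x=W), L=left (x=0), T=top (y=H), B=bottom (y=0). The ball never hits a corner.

1. t=4 → R at (12,4); v=(-2,-1)
2. t=4 → B at (4,0); v=(-2,1)
3. t=2 → L at (0,2); v=(2,1)
4. t=6 → R at (12,8); v=(-2,1)
5. t=3 → T at (6,11); v=(-2,-1)
6. t=3 → L at (0,8); v=(2,-1)
7. t=6 → R at (12,2); v=(-2,-1)

Final position: (12,2)
Wall sequence: RBLRTLR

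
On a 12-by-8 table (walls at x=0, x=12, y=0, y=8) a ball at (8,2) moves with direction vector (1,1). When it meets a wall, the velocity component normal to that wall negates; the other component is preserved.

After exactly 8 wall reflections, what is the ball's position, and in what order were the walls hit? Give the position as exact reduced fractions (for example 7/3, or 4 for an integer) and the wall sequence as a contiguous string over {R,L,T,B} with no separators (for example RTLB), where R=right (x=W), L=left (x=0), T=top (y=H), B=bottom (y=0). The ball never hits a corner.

Final position: (2,8)
Wall sequence: RTBLTRBT

1. t=4 → R at (12,6); v=(-1,1)
2. t=2 → T at (10,8); v=(-1,-1)
3. t=8 → B at (2,0); v=(-1,1)
4. t=2 → L at (0,2); v=(1,1)
5. t=6 → T at (6,8); v=(1,-1)
6. t=6 → R at (12,2); v=(-1,-1)
7. t=2 → B at (10,0); v=(-1,1)
8. t=8 → T at (2,8); v=(-1,-1)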